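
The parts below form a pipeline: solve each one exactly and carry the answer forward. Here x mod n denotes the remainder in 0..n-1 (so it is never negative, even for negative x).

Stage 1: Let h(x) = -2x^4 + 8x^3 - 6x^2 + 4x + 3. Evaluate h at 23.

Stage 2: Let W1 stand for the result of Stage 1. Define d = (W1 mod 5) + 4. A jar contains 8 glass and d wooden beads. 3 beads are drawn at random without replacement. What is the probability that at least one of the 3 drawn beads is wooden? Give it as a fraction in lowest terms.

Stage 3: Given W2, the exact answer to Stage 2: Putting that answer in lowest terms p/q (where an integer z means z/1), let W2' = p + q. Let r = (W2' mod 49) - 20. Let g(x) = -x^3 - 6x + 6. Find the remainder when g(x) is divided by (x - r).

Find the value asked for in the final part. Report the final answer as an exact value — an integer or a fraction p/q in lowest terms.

-19839

Stage 1: -2*(23)^4 + 8*(23)^3 - 6*(23)^2 + 4*(23)^1 + 3 = (-559682) + (97336) + (-3174) + (92) + (3) = -465425; answer -465425
Stage 2: W1 = -465425; d = 4; total draws C(12,3) = 220; complement C(8,3) = 56; favorable 220 - 56 = 164; P = 41/55; answer 41/55
Stage 3: W2 = 41/55; threaded value p + q = 96; r = 27; remainder = value at the root: -1*(27)^3 - 6*(27)^1 + 6 = (-19683) + (-162) + (6) = -19839; answer -19839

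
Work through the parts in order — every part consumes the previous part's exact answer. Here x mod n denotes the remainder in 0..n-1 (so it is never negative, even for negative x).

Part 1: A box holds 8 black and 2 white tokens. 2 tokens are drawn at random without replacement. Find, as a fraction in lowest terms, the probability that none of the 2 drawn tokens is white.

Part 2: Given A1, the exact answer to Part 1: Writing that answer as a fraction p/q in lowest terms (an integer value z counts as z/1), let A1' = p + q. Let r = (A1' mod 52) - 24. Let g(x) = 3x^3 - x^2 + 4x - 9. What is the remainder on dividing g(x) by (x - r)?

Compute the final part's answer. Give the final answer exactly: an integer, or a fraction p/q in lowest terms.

-111

Part 1: total draws C(10,2) = 45; favorable C(8,2) = 28; P = 28/45; answer 28/45
Part 2: A1 = 28/45; threaded value p + q = 73; r = -3; remainder = value at the root: 3*(-3)^3 - 1*(-3)^2 + 4*(-3)^1 - 9 = (-81) + (-9) + (-12) + (-9) = -111; answer -111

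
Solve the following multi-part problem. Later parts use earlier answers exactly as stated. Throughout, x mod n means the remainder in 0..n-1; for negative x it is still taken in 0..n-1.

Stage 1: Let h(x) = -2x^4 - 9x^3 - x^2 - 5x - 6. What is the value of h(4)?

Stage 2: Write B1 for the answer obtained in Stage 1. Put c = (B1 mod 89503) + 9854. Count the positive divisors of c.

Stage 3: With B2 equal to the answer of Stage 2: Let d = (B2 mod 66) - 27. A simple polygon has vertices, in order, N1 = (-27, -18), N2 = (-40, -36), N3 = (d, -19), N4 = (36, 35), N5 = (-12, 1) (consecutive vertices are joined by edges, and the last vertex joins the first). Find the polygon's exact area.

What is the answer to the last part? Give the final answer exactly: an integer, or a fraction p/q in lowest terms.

Stage 1: -2*(4)^4 - 9*(4)^3 - 1*(4)^2 - 5*(4)^1 - 6 = (-512) + (-576) + (-16) + (-20) + (-6) = -1130; answer -1130
Stage 2: B1 = -1130; c = 98227; 98227 is prime, so its only divisors are 1 and 98227; count = 2; answer 2
Stage 3: B2 = 2; d = -25; cross terms: (-27*-36 - -40*-18)=252, (-40*-19 - -25*-36)=-140, (-25*35 - 36*-19)=-191, (36*1 - -12*35)=456, (-12*-18 - -27*1)=243; twice the area = |620| = 620; area = 310; answer 310

310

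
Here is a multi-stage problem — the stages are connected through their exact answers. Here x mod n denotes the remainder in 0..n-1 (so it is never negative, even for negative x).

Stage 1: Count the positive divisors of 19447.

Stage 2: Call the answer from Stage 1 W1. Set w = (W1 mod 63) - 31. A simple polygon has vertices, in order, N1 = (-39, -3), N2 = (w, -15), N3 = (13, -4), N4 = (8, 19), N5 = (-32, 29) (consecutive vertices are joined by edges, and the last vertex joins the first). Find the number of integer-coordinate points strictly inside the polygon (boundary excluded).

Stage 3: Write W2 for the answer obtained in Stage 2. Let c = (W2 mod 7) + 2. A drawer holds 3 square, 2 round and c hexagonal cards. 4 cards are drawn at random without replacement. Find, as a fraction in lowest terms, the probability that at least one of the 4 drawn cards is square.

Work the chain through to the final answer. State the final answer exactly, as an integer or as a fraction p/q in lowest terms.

5/6

Stage 1: 19447 is prime, so its only divisors are 1 and 19447; count = 2; answer 2
Stage 2: W1 = 2; w = -29; cross terms: (-39*-15 - -29*-3)=498, (-29*-4 - 13*-15)=311, (13*19 - 8*-4)=279, (8*29 - -32*19)=840, (-32*-3 - -39*29)=1227; twice the area = |3155| = 3155; area = 3155/2; boundary points = 2 + 1 + 1 + 10 + 1 = 15; strictly interior points = area - boundary/2 + 1 = 1571; answer 1571
Stage 3: W2 = 1571; c = 5; total draws C(10,4) = 210; complement C(7,4) = 35; favorable 210 - 35 = 175; P = 5/6; answer 5/6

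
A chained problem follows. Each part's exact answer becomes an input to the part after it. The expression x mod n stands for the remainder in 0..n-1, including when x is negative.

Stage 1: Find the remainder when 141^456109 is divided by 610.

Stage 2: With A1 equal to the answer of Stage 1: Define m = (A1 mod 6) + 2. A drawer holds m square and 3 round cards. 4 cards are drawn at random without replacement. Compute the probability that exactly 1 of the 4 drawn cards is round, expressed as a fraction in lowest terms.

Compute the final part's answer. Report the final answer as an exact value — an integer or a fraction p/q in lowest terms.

Stage 1: squarings mod 610: 141^1=141, 141^2=361, 141^4=391, 141^8=381, 141^16=591, 141^32=361, 141^64=391, 141^128=381, 141^256=591, 141^512=361, 141^1024=391, 141^2048=381, 141^4096=591, 141^8192=361, 141^16384=391, 141^32768=381, 141^65536=591, 141^131072=361, 141^262144=391; 141^456109 = 141^1 * 141^4 * 141^8 * 141^32 * 141^128 * 141^256 * 141^1024 * 141^4096 * 141^8192 * 141^16384 * 141^32768 * 141^131072 * 141^262144 = 341 (mod 610); answer 341
Stage 2: A1 = 341; m = 7; total draws C(10,4) = 210; favorable C(3,1)*C(7,3) = 105; P = 1/2; answer 1/2

1/2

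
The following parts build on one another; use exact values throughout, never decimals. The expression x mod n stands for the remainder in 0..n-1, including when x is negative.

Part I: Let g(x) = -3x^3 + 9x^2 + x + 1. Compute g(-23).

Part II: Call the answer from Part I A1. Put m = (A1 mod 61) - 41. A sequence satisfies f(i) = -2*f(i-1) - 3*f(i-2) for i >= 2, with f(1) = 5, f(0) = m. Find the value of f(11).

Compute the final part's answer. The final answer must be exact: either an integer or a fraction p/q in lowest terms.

Part I: -3*(-23)^3 + 9*(-23)^2 + 1*(-23)^1 + 1 = (36501) + (4761) + (-23) + (1) = 41240; answer 41240
Part II: A1 = 41240; m = -37; f(2) = -2*(5) - 3*(-37) = 101; iterating: f(2)=101, f(3)=-217, f(4)=131, f(5)=389, f(6)=-1171, f(7)=1175, f(8)=1163, f(9)=-5851, f(10)=8213, f(11)=1127; answer 1127

1127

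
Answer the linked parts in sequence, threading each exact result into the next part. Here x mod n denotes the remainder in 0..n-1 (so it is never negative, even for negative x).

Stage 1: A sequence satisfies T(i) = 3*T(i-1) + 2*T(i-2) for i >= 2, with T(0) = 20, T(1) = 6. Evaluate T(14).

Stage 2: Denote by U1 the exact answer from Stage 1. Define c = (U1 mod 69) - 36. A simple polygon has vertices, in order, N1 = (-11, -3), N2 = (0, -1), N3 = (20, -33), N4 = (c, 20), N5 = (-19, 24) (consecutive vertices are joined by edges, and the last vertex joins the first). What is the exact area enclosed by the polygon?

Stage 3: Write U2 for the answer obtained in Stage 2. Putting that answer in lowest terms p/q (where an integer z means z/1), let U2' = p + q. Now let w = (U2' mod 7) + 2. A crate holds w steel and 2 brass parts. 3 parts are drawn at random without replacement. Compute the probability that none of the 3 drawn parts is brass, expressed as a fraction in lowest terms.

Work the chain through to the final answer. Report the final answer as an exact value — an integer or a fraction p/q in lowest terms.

2/7

Stage 1: T(2) = 3*(6) + 2*(20) = 58; iterating: T(2)=58, T(3)=186, T(4)=674, T(5)=2394, T(6)=8530, T(7)=30378, T(8)=108194, T(9)=385338, T(10)=1372402, T(11)=4887882, T(12)=17408450, T(13)=62001114, T(14)=220820242; answer 220820242
Stage 2: U1 = 220820242; c = -11; cross terms: (-11*-1 - 0*-3)=11, (0*-33 - 20*-1)=20, (20*20 - -11*-33)=37, (-11*24 - -19*20)=116, (-19*-3 - -11*24)=321; twice the area = |505| = 505; area = 505/2; answer 505/2
Stage 3: U2 = 505/2; threaded value p + q = 507; w = 5; total draws C(7,3) = 35; favorable C(5,3) = 10; P = 2/7; answer 2/7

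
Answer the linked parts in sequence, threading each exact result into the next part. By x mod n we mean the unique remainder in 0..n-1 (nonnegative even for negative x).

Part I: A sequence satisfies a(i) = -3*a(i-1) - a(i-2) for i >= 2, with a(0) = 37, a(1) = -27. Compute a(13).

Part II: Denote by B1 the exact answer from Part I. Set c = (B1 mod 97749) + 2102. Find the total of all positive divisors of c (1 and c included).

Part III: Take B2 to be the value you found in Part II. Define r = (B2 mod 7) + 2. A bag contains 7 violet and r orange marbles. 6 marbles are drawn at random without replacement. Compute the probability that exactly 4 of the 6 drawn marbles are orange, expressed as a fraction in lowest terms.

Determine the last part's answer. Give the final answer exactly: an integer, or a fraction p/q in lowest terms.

Part I: a(2) = -3*(-27) - 1*(37) = 44; iterating: a(2)=44, a(3)=-105, a(4)=271, a(5)=-708, a(6)=1853, a(7)=-4851, a(8)=12700, a(9)=-33249, a(10)=87047, a(11)=-227892, a(12)=596629, a(13)=-1561995; answer -1561995
Part II: B1 = -1561995; c = 4091; 4091 is prime, so its only divisors are 1 and 4091; sigma = 1 + 4091 = 4092; answer 4092
Part III: B2 = 4092; r = 6; total draws C(13,6) = 1716; favorable C(6,4)*C(7,2) = 315; P = 105/572; answer 105/572

105/572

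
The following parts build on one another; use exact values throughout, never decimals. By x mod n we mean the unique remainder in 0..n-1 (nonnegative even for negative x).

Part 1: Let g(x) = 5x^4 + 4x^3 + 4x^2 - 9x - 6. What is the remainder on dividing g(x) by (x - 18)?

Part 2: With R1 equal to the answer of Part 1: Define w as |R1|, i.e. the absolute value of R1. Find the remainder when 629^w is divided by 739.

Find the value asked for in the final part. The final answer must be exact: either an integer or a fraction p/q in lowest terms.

Part 1: remainder = value at the root: 5*(18)^4 + 4*(18)^3 + 4*(18)^2 - 9*(18)^1 - 6 = (524880) + (23328) + (1296) + (-162) + (-6) = 549336; answer 549336
Part 2: R1 = 549336; w = 549336; squarings mod 739: 629^1=629, 629^2=276, 629^4=59, 629^8=525, 629^16=717, 629^32=484, 629^64=732, 629^128=49, 629^256=184, 629^512=601, 629^1024=569, 629^2048=79, 629^4096=329, 629^8192=347, 629^16384=691, 629^32768=87, 629^65536=179, 629^131072=264, 629^262144=230, 629^524288=431; 629^549336 = 629^8 * 629^16 * 629^64 * 629^128 * 629^256 * 629^8192 * 629^16384 * 629^524288 = 530 (mod 739); answer 530

530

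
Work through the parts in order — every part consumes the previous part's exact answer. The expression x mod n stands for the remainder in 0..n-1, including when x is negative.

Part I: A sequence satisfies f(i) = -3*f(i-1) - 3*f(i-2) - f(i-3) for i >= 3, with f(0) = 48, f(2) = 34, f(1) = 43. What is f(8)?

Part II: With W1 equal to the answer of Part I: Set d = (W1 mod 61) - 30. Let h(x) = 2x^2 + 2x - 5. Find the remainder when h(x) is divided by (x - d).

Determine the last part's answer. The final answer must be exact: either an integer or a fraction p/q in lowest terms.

Part I: f(3) = -3*(34) - 3*(43) - 1*(48) = -279; iterating: f(3)=-279, f(4)=692, f(5)=-1273, f(6)=2022, f(7)=-2939, f(8)=4024; answer 4024
Part II: W1 = 4024; d = 29; remainder = value at the root: 2*(29)^2 + 2*(29)^1 - 5 = (1682) + (58) + (-5) = 1735; answer 1735

1735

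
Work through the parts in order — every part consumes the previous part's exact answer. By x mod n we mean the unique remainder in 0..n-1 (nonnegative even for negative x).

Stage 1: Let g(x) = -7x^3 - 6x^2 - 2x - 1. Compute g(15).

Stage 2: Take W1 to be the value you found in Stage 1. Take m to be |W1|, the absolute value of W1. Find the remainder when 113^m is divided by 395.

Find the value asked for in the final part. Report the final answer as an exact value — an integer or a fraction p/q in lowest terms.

Stage 1: -7*(15)^3 - 6*(15)^2 - 2*(15)^1 - 1 = (-23625) + (-1350) + (-30) + (-1) = -25006; answer -25006
Stage 2: W1 = -25006; m = 25006; squarings mod 395: 113^1=113, 113^2=129, 113^4=51, 113^8=231, 113^16=36, 113^32=111, 113^64=76, 113^128=246, 113^256=81, 113^512=241, 113^1024=16, 113^2048=256, 113^4096=361, 113^8192=366, 113^16384=51; 113^25006 = 113^2 * 113^4 * 113^8 * 113^32 * 113^128 * 113^256 * 113^8192 * 113^16384 = 279 (mod 395); answer 279

279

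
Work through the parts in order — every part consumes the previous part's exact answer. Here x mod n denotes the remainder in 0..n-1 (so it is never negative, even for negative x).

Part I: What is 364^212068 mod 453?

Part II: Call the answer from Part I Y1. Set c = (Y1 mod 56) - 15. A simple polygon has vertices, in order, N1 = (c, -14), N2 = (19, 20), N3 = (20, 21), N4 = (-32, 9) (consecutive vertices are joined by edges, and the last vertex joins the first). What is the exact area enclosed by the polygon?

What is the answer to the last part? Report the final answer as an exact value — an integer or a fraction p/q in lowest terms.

821

Part I: squarings mod 453: 364^1=364, 364^2=220, 364^4=382, 364^8=58, 364^16=193, 364^32=103, 364^64=190, 364^128=313, 364^256=121, 364^512=145, 364^1024=187, 364^2048=88, 364^4096=43, 364^8192=37, 364^16384=10, 364^32768=100, 364^65536=34, 364^131072=250; 364^212068 = 364^4 * 364^32 * 364^64 * 364^1024 * 364^2048 * 364^4096 * 364^8192 * 364^65536 * 364^131072 = 22 (mod 453); answer 22
Part II: Y1 = 22; c = 7; cross terms: (7*20 - 19*-14)=406, (19*21 - 20*20)=-1, (20*9 - -32*21)=852, (-32*-14 - 7*9)=385; twice the area = |1642| = 1642; area = 821; answer 821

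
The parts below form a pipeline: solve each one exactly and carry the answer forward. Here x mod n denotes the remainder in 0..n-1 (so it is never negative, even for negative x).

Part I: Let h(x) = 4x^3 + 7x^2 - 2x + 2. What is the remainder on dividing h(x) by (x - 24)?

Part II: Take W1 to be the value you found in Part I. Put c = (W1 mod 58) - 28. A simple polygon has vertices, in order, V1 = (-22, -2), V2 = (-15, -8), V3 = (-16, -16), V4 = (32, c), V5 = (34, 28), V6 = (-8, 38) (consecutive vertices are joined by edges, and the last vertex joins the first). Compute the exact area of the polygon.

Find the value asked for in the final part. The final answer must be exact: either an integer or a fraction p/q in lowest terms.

2567

Part I: remainder = value at the root: 4*(24)^3 + 7*(24)^2 - 2*(24)^1 + 2 = (55296) + (4032) + (-48) + (2) = 59282; answer 59282
Part II: W1 = 59282; c = -22; cross terms: (-22*-8 - -15*-2)=146, (-15*-16 - -16*-8)=112, (-16*-22 - 32*-16)=864, (32*28 - 34*-22)=1644, (34*38 - -8*28)=1516, (-8*-2 - -22*38)=852; twice the area = |5134| = 5134; area = 2567; answer 2567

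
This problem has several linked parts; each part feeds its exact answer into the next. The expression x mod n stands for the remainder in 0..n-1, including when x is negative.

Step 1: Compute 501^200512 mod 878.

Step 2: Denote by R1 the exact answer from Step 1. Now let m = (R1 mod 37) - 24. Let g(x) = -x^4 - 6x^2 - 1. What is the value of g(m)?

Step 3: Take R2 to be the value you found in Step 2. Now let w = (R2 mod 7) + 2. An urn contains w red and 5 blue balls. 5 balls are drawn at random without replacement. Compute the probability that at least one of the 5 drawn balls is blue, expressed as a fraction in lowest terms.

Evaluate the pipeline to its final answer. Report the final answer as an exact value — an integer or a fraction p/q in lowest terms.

1231/1287

Step 1: squarings mod 878: 501^1=501, 501^2=771, 501^4=35, 501^8=347, 501^16=123, 501^32=203, 501^64=821, 501^128=615, 501^256=685, 501^512=373, 501^1024=405, 501^2048=717, 501^4096=459, 501^8192=839, 501^16384=643, 501^32768=789, 501^65536=19, 501^131072=361; 501^200512 = 501^64 * 501^256 * 501^512 * 501^1024 * 501^2048 * 501^65536 * 501^131072 = 861 (mod 878); answer 861
Step 2: R1 = 861; m = -14; -1*(-14)^4 - 6*(-14)^2 - 1 = (-38416) + (-1176) + (-1) = -39593; answer -39593
Step 3: R2 = -39593; w = 8; total draws C(13,5) = 1287; complement C(8,5) = 56; favorable 1287 - 56 = 1231; P = 1231/1287; answer 1231/1287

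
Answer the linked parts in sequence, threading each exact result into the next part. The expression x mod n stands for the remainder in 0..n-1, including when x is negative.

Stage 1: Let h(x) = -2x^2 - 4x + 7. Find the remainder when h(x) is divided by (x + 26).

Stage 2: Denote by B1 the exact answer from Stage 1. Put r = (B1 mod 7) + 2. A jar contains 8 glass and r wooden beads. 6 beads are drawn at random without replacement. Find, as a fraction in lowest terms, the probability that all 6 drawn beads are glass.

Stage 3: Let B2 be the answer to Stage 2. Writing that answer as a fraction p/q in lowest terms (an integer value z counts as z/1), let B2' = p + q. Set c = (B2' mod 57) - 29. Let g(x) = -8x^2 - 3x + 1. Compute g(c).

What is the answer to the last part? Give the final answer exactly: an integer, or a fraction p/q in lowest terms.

Stage 1: remainder = value at the root: -2*(-26)^2 - 4*(-26)^1 + 7 = (-1352) + (104) + (7) = -1241; answer -1241
Stage 2: B1 = -1241; r = 7; total draws C(15,6) = 5005; favorable C(8,6) = 28; P = 4/715; answer 4/715
Stage 3: B2 = 4/715; threaded value p + q = 719; c = 6; -8*(6)^2 - 3*(6)^1 + 1 = (-288) + (-18) + (1) = -305; answer -305

-305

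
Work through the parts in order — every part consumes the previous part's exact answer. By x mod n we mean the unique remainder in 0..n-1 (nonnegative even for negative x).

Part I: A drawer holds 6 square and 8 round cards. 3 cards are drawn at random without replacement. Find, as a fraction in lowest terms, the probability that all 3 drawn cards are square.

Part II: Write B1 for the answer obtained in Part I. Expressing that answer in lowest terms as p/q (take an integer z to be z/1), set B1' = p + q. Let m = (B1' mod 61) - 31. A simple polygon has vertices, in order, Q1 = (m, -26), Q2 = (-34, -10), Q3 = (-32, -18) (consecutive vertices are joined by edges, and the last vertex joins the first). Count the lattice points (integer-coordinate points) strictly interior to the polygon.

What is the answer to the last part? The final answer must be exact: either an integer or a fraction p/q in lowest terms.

133

Part I: total draws C(14,3) = 364; favorable C(6,3) = 20; P = 5/91; answer 5/91
Part II: B1 = 5/91; threaded value p + q = 96; m = 4; cross terms: (4*-10 - -34*-26)=-924, (-34*-18 - -32*-10)=292, (-32*-26 - 4*-18)=904; twice the area = |272| = 272; area = 136; boundary points = 2 + 2 + 4 = 8; strictly interior points = area - boundary/2 + 1 = 133; answer 133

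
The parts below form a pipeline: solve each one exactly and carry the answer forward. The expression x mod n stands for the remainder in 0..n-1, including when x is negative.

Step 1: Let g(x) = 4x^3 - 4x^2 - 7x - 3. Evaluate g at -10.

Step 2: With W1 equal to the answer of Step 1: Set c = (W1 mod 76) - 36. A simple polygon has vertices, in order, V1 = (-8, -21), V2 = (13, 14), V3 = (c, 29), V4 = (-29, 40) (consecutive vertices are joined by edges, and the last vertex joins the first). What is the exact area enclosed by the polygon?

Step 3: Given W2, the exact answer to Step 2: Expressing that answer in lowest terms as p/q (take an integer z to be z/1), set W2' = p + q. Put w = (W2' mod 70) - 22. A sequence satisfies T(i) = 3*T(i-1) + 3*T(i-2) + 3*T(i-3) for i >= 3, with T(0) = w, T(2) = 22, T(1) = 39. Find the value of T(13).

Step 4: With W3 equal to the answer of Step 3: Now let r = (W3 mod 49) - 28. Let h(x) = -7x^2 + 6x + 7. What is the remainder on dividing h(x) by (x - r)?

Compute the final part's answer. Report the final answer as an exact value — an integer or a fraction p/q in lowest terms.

Step 1: 4*(-10)^3 - 4*(-10)^2 - 7*(-10)^1 - 3 = (-4000) + (-400) + (70) + (-3) = -4333; answer -4333
Step 2: W1 = -4333; c = 39; cross terms: (-8*14 - 13*-21)=161, (13*29 - 39*14)=-169, (39*40 - -29*29)=2401, (-29*-21 - -8*40)=929; twice the area = |3322| = 3322; area = 1661; answer 1661
Step 3: W2 = 1661; threaded value p + q = 1662; w = 30; T(3) = 3*(22) + 3*(39) + 3*(30) = 273; iterating: T(3)=273, T(4)=1002, T(5)=3891, T(6)=15498, T(7)=61173, T(8)=241686, T(9)=955071, T(10)=3773790, T(11)=14911641, T(12)=58921506, T(13)=232820811; answer 232820811
Step 4: W3 = 232820811; r = -22; remainder = value at the root: -7*(-22)^2 + 6*(-22)^1 + 7 = (-3388) + (-132) + (7) = -3513; answer -3513

-3513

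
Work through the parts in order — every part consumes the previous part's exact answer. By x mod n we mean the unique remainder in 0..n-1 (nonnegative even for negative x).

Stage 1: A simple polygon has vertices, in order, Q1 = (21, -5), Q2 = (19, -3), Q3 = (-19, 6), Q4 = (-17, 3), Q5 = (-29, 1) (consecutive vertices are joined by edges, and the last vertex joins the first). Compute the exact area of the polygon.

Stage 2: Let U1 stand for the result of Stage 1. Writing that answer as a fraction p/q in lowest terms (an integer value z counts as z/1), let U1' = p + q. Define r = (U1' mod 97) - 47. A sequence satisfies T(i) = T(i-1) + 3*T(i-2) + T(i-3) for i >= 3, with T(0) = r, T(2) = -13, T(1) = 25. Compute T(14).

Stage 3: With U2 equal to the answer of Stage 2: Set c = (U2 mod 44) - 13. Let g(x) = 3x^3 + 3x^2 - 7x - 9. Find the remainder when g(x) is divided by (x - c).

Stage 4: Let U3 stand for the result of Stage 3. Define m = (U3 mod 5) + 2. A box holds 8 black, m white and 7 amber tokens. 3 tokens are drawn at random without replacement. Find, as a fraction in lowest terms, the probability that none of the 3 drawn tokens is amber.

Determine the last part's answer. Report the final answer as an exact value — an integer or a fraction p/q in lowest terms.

Stage 1: cross terms: (21*-3 - 19*-5)=32, (19*6 - -19*-3)=57, (-19*3 - -17*6)=45, (-17*1 - -29*3)=70, (-29*-5 - 21*1)=124; twice the area = |328| = 328; area = 164; answer 164
Stage 2: U1 = 164; threaded value p + q = 165; r = 21; T(3) = 1*(-13) + 3*(25) + 1*(21) = 83; iterating: T(3)=83, T(4)=69, T(5)=305, T(6)=595, T(7)=1579, T(8)=3669, T(9)=9001, T(10)=21587, T(11)=52259, T(12)=126021, T(13)=304385, T(14)=734707; answer 734707
Stage 3: U2 = 734707; c = 26; remainder = value at the root: 3*(26)^3 + 3*(26)^2 - 7*(26)^1 - 9 = (52728) + (2028) + (-182) + (-9) = 54565; answer 54565
Stage 4: U3 = 54565; m = 2; total draws C(17,3) = 680; favorable C(10,3) = 120; P = 3/17; answer 3/17

3/17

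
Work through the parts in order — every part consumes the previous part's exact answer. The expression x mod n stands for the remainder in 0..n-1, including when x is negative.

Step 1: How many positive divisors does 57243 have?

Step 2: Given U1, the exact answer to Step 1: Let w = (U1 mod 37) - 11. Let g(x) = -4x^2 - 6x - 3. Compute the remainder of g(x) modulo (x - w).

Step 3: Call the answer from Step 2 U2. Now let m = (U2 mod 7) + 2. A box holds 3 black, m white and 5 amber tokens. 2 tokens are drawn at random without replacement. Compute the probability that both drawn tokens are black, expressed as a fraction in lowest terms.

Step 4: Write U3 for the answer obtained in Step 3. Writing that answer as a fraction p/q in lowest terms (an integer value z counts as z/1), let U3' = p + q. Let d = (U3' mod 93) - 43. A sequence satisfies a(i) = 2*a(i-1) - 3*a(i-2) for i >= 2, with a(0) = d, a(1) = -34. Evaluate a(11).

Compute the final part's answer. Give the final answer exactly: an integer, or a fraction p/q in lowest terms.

6170

Step 1: 57243 = 3 * 19081; number of divisors = (1+1) * (1+1) = 4; answer 4
Step 2: U1 = 4; w = -7; remainder = value at the root: -4*(-7)^2 - 6*(-7)^1 - 3 = (-196) + (42) + (-3) = -157; answer -157
Step 3: U2 = -157; m = 6; total draws C(14,2) = 91; favorable C(3,2) = 3; P = 3/91; answer 3/91
Step 4: U3 = 3/91; threaded value p + q = 94; d = -42; a(2) = 2*(-34) - 3*(-42) = 58; iterating: a(2)=58, a(3)=218, a(4)=262, a(5)=-130, a(6)=-1046, a(7)=-1702, a(8)=-266, a(9)=4574, a(10)=9946, a(11)=6170; answer 6170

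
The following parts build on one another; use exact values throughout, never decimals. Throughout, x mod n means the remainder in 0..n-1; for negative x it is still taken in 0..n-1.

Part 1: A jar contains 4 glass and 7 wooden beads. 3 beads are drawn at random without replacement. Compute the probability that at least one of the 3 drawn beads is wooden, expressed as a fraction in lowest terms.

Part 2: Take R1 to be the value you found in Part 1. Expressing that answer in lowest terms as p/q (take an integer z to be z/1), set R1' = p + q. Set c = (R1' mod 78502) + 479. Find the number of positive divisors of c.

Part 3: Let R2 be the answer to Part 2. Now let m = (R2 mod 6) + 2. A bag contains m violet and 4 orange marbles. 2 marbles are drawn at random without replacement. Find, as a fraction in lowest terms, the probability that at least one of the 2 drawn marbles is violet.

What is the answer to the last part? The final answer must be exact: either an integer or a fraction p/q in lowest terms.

11/14

Part 1: total draws C(11,3) = 165; complement C(4,3) = 4; favorable 165 - 4 = 161; P = 161/165; answer 161/165
Part 2: R1 = 161/165; threaded value p + q = 326; c = 805; 805 = 5 * 7 * 23; number of divisors = (1+1) * (1+1) * (1+1) = 8; answer 8
Part 3: R2 = 8; m = 4; total draws C(8,2) = 28; complement C(4,2) = 6; favorable 28 - 6 = 22; P = 11/14; answer 11/14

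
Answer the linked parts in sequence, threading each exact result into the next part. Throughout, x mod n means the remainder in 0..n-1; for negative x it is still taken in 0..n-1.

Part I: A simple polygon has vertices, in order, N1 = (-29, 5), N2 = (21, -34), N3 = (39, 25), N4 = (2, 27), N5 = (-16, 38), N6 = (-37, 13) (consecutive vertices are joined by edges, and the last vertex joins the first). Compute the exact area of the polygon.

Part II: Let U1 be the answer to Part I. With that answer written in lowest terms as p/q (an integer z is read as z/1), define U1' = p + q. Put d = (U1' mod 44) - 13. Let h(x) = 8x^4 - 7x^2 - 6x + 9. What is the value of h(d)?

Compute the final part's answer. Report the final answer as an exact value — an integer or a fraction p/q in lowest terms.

Part I: cross terms: (-29*-34 - 21*5)=881, (21*25 - 39*-34)=1851, (39*27 - 2*25)=1003, (2*38 - -16*27)=508, (-16*13 - -37*38)=1198, (-37*5 - -29*13)=192; twice the area = |5633| = 5633; area = 5633/2; answer 5633/2
Part II: U1 = 5633/2; threaded value p + q = 5635; d = -10; 8*(-10)^4 - 7*(-10)^2 - 6*(-10)^1 + 9 = (80000) + (-700) + (60) + (9) = 79369; answer 79369

79369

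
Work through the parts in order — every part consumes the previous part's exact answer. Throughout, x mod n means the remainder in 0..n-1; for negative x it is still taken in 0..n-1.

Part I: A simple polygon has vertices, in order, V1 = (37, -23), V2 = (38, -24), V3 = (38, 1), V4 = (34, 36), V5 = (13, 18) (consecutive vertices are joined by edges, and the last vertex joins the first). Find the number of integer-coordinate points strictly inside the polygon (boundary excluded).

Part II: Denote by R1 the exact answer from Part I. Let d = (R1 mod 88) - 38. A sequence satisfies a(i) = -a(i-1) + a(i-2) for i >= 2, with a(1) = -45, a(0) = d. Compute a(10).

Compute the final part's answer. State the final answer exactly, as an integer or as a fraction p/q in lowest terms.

1387

Part I: cross terms: (37*-24 - 38*-23)=-14, (38*1 - 38*-24)=950, (38*36 - 34*1)=1334, (34*18 - 13*36)=144, (13*-23 - 37*18)=-965; twice the area = |1449| = 1449; area = 1449/2; boundary points = 1 + 25 + 1 + 3 + 1 = 31; strictly interior points = area - boundary/2 + 1 = 710; answer 710
Part II: R1 = 710; d = -32; a(2) = -1*(-45) + 1*(-32) = 13; iterating: a(2)=13, a(3)=-58, a(4)=71, a(5)=-129, a(6)=200, a(7)=-329, a(8)=529, a(9)=-858, a(10)=1387; answer 1387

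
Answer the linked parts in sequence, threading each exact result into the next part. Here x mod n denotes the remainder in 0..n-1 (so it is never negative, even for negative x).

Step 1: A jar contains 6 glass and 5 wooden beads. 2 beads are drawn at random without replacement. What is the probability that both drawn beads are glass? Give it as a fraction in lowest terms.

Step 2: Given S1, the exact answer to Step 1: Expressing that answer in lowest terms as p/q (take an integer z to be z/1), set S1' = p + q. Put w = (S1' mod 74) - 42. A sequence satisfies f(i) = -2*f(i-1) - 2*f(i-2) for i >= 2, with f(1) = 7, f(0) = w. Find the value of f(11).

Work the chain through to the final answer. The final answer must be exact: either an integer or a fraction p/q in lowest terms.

-1568

Step 1: total draws C(11,2) = 55; favorable C(6,2) = 15; P = 3/11; answer 3/11
Step 2: S1 = 3/11; threaded value p + q = 14; w = -28; f(2) = -2*(7) - 2*(-28) = 42; iterating: f(2)=42, f(3)=-98, f(4)=112, f(5)=-28, f(6)=-168, f(7)=392, f(8)=-448, f(9)=112, f(10)=672, f(11)=-1568; answer -1568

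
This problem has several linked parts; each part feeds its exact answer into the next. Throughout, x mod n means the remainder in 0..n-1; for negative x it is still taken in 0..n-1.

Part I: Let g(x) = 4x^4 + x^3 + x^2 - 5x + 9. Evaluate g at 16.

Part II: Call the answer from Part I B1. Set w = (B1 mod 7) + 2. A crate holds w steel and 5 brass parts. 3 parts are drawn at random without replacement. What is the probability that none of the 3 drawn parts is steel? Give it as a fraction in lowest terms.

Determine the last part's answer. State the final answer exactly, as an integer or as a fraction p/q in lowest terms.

1/22

Part I: 4*(16)^4 + 1*(16)^3 + 1*(16)^2 - 5*(16)^1 + 9 = (262144) + (4096) + (256) + (-80) + (9) = 266425; answer 266425
Part II: B1 = 266425; w = 7; total draws C(12,3) = 220; favorable C(5,3) = 10; P = 1/22; answer 1/22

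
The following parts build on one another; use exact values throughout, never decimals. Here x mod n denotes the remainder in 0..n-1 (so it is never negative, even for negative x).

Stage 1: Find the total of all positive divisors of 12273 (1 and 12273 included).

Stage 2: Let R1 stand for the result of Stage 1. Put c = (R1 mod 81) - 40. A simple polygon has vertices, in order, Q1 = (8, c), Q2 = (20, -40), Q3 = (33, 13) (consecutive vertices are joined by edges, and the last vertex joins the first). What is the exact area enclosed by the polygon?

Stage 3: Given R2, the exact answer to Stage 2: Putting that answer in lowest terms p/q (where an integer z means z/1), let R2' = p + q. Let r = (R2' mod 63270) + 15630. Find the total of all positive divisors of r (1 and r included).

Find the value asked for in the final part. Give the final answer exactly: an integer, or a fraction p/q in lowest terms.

Stage 1: 12273 = 3 * 4091; sigma = (1 + 3) * (1 + 4091) = 4 * 4092 = 16368; answer 16368
Stage 2: R1 = 16368; c = -34; cross terms: (8*-40 - 20*-34)=360, (20*13 - 33*-40)=1580, (33*-34 - 8*13)=-1226; twice the area = |714| = 714; area = 357; answer 357
Stage 3: R2 = 357; threaded value p + q = 358; r = 15988; 15988 = 2^2 * 7 * 571; sigma = (1 + 2 + 4) * (1 + 7) * (1 + 571) = 7 * 8 * 572 = 32032; answer 32032

32032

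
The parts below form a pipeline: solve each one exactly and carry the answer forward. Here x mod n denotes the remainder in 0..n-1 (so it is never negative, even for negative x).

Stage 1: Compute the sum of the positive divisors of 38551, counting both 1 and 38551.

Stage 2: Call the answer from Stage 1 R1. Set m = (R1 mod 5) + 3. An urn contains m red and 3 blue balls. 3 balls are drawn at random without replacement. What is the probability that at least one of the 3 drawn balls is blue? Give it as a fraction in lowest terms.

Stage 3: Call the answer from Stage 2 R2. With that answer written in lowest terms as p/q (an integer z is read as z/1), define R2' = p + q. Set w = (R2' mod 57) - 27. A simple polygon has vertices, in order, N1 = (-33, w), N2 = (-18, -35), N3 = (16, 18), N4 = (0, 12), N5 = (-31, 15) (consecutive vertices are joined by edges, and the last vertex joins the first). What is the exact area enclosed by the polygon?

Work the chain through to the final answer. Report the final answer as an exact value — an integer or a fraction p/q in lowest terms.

Stage 1: 38551 = 19 * 2029; sigma = (1 + 19) * (1 + 2029) = 20 * 2030 = 40600; answer 40600
Stage 2: R1 = 40600; m = 3; total draws C(6,3) = 20; complement C(3,3) = 1; favorable 20 - 1 = 19; P = 19/20; answer 19/20
Stage 3: R2 = 19/20; threaded value p + q = 39; w = 12; cross terms: (-33*-35 - -18*12)=1371, (-18*18 - 16*-35)=236, (16*12 - 0*18)=192, (0*15 - -31*12)=372, (-31*12 - -33*15)=123; twice the area = |2294| = 2294; area = 1147; answer 1147

1147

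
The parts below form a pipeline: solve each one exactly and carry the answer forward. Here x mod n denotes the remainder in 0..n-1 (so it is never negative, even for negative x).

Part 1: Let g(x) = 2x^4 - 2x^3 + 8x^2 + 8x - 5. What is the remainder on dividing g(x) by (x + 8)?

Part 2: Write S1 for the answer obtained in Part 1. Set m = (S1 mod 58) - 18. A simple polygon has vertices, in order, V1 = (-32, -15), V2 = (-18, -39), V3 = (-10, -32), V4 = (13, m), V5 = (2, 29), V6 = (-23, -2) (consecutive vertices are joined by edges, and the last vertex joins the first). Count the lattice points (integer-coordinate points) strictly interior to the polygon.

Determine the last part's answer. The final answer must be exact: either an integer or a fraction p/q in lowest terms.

Part 1: remainder = value at the root: 2*(-8)^4 - 2*(-8)^3 + 8*(-8)^2 + 8*(-8)^1 - 5 = (8192) + (1024) + (512) + (-64) + (-5) = 9659; answer 9659
Part 2: S1 = 9659; m = 13; cross terms: (-32*-39 - -18*-15)=978, (-18*-32 - -10*-39)=186, (-10*13 - 13*-32)=286, (13*29 - 2*13)=351, (2*-2 - -23*29)=663, (-23*-15 - -32*-2)=281; twice the area = |2745| = 2745; area = 2745/2; boundary points = 2 + 1 + 1 + 1 + 1 + 1 = 7; strictly interior points = area - boundary/2 + 1 = 1370; answer 1370

1370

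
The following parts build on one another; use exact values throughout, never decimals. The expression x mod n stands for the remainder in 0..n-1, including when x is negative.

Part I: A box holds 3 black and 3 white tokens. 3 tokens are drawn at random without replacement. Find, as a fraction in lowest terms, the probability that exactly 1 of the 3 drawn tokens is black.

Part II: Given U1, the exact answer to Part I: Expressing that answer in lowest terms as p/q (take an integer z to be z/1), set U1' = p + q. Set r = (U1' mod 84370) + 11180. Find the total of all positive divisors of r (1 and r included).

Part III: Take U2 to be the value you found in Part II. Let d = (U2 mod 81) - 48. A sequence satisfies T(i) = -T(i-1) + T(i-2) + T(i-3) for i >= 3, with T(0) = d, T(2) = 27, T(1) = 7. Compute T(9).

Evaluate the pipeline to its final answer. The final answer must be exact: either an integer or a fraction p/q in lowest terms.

Part I: total draws C(6,3) = 20; favorable C(3,1)*C(3,2) = 9; P = 9/20; answer 9/20
Part II: U1 = 9/20; threaded value p + q = 29; r = 11209; 11209 = 11 * 1019; sigma = (1 + 11) * (1 + 1019) = 12 * 1020 = 12240; answer 12240
Part III: U2 = 12240; d = -39; T(3) = -1*(27) + 1*(7) + 1*(-39) = -59; iterating: T(3)=-59, T(4)=93, T(5)=-125, T(6)=159, T(7)=-191, T(8)=225, T(9)=-257; answer -257

-257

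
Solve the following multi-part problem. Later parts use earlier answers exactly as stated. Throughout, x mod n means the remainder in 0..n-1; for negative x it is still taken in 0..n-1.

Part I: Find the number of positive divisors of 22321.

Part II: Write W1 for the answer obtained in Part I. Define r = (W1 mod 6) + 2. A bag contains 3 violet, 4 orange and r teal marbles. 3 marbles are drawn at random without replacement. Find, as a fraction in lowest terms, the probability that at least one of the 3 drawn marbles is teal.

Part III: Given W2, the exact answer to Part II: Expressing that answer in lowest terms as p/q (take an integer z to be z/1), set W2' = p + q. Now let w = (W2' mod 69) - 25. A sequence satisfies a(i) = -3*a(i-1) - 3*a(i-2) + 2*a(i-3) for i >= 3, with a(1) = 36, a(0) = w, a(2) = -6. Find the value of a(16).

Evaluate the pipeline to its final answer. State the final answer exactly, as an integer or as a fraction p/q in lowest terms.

Part I: 22321 = 13 * 17 * 101; number of divisors = (1+1) * (1+1) * (1+1) = 8; answer 8
Part II: W1 = 8; r = 4; total draws C(11,3) = 165; complement C(7,3) = 35; favorable 165 - 35 = 130; P = 26/33; answer 26/33
Part III: W2 = 26/33; threaded value p + q = 59; w = 34; a(3) = -3*(-6) - 3*(36) + 2*(34) = -22; iterating: a(3)=-22, a(4)=156, a(5)=-414, a(6)=730, a(7)=-636, a(8)=-1110, a(9)=6698, a(10)=-18036, a(11)=31794, a(12)=-27878, a(13)=-47820, a(14)=290682, a(15)=-784342, a(16)=1385340; answer 1385340

1385340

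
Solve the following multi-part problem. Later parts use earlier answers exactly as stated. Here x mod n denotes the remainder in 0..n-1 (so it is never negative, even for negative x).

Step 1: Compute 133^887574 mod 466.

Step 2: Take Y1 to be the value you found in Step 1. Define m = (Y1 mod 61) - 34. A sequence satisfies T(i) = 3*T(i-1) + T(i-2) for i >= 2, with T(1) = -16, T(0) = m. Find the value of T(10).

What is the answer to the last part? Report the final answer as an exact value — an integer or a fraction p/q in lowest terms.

Step 1: squarings mod 466: 133^1=133, 133^2=447, 133^4=361, 133^8=307, 133^16=117, 133^32=175, 133^64=335, 133^128=385, 133^256=37, 133^512=437, 133^1024=375, 133^2048=359, 133^4096=265, 133^8192=325, 133^16384=309, 133^32768=417, 133^65536=71, 133^131072=381, 133^262144=235, 133^524288=237; 133^887574 = 133^2 * 133^4 * 133^16 * 133^256 * 133^512 * 133^2048 * 133^32768 * 133^65536 * 133^262144 * 133^524288 = 465 (mod 466); answer 465
Step 2: Y1 = 465; m = 4; T(2) = 3*(-16) + 1*(4) = -44; iterating: T(2)=-44, T(3)=-148, T(4)=-488, T(5)=-1612, T(6)=-5324, T(7)=-17584, T(8)=-58076, T(9)=-191812, T(10)=-633512; answer -633512

-633512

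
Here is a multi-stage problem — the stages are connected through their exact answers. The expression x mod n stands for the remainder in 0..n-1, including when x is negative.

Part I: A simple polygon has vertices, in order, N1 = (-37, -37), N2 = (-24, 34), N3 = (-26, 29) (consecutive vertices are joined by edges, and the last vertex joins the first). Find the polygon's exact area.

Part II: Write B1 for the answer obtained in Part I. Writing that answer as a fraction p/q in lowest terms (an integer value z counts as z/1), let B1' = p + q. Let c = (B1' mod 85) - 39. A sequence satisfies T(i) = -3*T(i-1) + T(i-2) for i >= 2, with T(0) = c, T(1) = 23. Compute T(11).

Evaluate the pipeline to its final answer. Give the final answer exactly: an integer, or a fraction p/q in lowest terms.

Part I: cross terms: (-37*34 - -24*-37)=-2146, (-24*29 - -26*34)=188, (-26*-37 - -37*29)=2035; twice the area = |77| = 77; area = 77/2; answer 77/2
Part II: B1 = 77/2; threaded value p + q = 79; c = 40; T(2) = -3*(23) + 1*(40) = -29; iterating: T(2)=-29, T(3)=110, T(4)=-359, T(5)=1187, T(6)=-3920, T(7)=12947, T(8)=-42761, T(9)=141230, T(10)=-466451, T(11)=1540583; answer 1540583

1540583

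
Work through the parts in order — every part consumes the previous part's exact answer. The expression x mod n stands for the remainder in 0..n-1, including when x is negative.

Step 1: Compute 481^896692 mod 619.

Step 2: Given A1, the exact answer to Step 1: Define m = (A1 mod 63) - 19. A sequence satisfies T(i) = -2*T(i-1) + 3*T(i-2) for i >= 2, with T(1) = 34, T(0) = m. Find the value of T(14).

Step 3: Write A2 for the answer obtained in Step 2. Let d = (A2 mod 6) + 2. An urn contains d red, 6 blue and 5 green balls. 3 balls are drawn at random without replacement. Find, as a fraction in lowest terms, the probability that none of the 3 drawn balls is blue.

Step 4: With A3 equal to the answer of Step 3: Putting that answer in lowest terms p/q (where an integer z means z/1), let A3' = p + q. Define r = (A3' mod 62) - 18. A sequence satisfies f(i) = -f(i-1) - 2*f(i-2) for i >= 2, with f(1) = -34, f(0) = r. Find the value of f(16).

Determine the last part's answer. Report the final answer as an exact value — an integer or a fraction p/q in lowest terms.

Step 1: squarings mod 619: 481^1=481, 481^2=474, 481^4=598, 481^8=441, 481^16=115, 481^32=226, 481^64=318, 481^128=227, 481^256=152, 481^512=201, 481^1024=166, 481^2048=320, 481^4096=265, 481^8192=278, 481^16384=528, 481^32768=234, 481^65536=284, 481^131072=186, 481^262144=551, 481^524288=291; 481^896692 = 481^4 * 481^16 * 481^32 * 481^128 * 481^512 * 481^1024 * 481^2048 * 481^8192 * 481^32768 * 481^65536 * 481^262144 * 481^524288 = 564 (mod 619); answer 564
Step 2: A1 = 564; m = 41; T(2) = -2*(34) + 3*(41) = 55; iterating: T(2)=55, T(3)=-8, T(4)=181, T(5)=-386, T(6)=1315, T(7)=-3788, T(8)=11521, T(9)=-34406, T(10)=103375, T(11)=-309968, T(12)=930061, T(13)=-2790026, T(14)=8370235; answer 8370235
Step 3: A2 = 8370235; d = 3; total draws C(14,3) = 364; favorable C(8,3) = 56; P = 2/13; answer 2/13
Step 4: A3 = 2/13; threaded value p + q = 15; r = -3; f(2) = -1*(-34) - 2*(-3) = 40; iterating: f(2)=40, f(3)=28, f(4)=-108, f(5)=52, f(6)=164, f(7)=-268, f(8)=-60, f(9)=596, f(10)=-476, f(11)=-716, f(12)=1668, f(13)=-236, f(14)=-3100, f(15)=3572, f(16)=2628; answer 2628

2628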